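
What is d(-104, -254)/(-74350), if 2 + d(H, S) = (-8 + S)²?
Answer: -34321/37175 ≈ -0.92323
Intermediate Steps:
d(H, S) = -2 + (-8 + S)²
d(-104, -254)/(-74350) = (-2 + (-8 - 254)²)/(-74350) = (-2 + (-262)²)*(-1/74350) = (-2 + 68644)*(-1/74350) = 68642*(-1/74350) = -34321/37175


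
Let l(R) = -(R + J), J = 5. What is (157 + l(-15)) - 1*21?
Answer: 146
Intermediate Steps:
l(R) = -5 - R (l(R) = -(R + 5) = -(5 + R) = -5 - R)
(157 + l(-15)) - 1*21 = (157 + (-5 - 1*(-15))) - 1*21 = (157 + (-5 + 15)) - 21 = (157 + 10) - 21 = 167 - 21 = 146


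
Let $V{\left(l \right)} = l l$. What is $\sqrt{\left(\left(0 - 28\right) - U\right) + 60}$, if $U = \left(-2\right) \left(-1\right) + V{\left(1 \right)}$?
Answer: $\sqrt{29} \approx 5.3852$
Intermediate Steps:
$V{\left(l \right)} = l^{2}$
$U = 3$ ($U = \left(-2\right) \left(-1\right) + 1^{2} = 2 + 1 = 3$)
$\sqrt{\left(\left(0 - 28\right) - U\right) + 60} = \sqrt{\left(\left(0 - 28\right) - 3\right) + 60} = \sqrt{\left(-28 - 3\right) + 60} = \sqrt{-31 + 60} = \sqrt{29}$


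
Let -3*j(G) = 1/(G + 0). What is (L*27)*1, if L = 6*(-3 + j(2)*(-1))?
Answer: -459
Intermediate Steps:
j(G) = -1/(3*G) (j(G) = -1/(3*(G + 0)) = -1/(3*G))
L = -17 (L = 6*(-3 - ⅓/2*(-1)) = 6*(-3 - ⅓*½*(-1)) = 6*(-3 - ⅙*(-1)) = 6*(-3 + ⅙) = 6*(-17/6) = -17)
(L*27)*1 = -17*27*1 = -459*1 = -459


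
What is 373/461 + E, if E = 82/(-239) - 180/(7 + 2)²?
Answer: -1741475/991611 ≈ -1.7562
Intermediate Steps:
E = -5518/2151 (E = 82*(-1/239) - 180/(9²) = -82/239 - 180/81 = -82/239 - 180*1/81 = -82/239 - 20/9 = -5518/2151 ≈ -2.5653)
373/461 + E = 373/461 - 5518/2151 = -1741475/991611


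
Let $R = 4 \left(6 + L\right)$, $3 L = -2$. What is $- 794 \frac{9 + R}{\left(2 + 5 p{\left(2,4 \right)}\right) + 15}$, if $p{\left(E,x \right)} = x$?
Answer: $- \frac{72254}{111} \approx -650.94$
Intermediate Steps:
$L = - \frac{2}{3}$ ($L = \frac{1}{3} \left(-2\right) = - \frac{2}{3} \approx -0.66667$)
$R = \frac{64}{3}$ ($R = 4 \left(6 - \frac{2}{3}\right) = 4 \cdot \frac{16}{3} = \frac{64}{3} \approx 21.333$)
$- 794 \frac{9 + R}{\left(2 + 5 p{\left(2,4 \right)}\right) + 15} = - 794 \frac{9 + \frac{64}{3}}{\left(2 + 5 \cdot 4\right) + 15} = - 794 \frac{91}{3 \left(\left(2 + 20\right) + 15\right)} = - 794 \frac{91}{3 \left(22 + 15\right)} = - 794 \frac{91}{3 \cdot 37} = - 794 \cdot \frac{91}{3} \cdot \frac{1}{37} = \left(-794\right) \frac{91}{111} = - \frac{72254}{111}$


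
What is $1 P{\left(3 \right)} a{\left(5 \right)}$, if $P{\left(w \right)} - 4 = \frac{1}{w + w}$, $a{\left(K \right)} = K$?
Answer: $\frac{125}{6} \approx 20.833$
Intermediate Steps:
$P{\left(w \right)} = 4 + \frac{1}{2 w}$ ($P{\left(w \right)} = 4 + \frac{1}{w + w} = 4 + \frac{1}{2 w}$)
$1 P{\left(3 \right)} a{\left(5 \right)} = 1 \left(4 + \frac{1}{2 \cdot 3}\right) 5 = 1 \left(4 + \frac{1}{2} \cdot \frac{1}{3}\right) 5 = 1 \left(4 + \frac{1}{6}\right) 5 = 1 \cdot \frac{25}{6} \cdot 5 = \frac{25}{6} \cdot 5 = \frac{125}{6}$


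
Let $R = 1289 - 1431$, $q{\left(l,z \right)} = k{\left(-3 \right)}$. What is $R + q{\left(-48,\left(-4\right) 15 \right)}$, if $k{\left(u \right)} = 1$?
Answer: $-141$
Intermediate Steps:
$q{\left(l,z \right)} = 1$
$R = -142$ ($R = 1289 - 1431 = -142$)
$R + q{\left(-48,\left(-4\right) 15 \right)} = -142 + 1 = -141$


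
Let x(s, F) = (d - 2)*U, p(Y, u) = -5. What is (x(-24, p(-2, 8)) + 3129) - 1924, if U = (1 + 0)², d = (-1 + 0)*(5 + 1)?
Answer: 1197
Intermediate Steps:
d = -6 (d = -1*6 = -6)
U = 1 (U = 1² = 1)
x(s, F) = -8 (x(s, F) = (-6 - 2)*1 = -8*1 = -8)
(x(-24, p(-2, 8)) + 3129) - 1924 = (-8 + 3129) - 1924 = 3121 - 1924 = 1197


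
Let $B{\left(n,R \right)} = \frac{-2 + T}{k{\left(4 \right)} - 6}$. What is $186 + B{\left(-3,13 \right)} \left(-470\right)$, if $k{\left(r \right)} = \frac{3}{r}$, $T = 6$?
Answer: $\frac{11426}{21} \approx 544.1$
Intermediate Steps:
$B{\left(n,R \right)} = - \frac{16}{21}$ ($B{\left(n,R \right)} = \frac{-2 + 6}{\frac{3}{4} - 6} = \frac{4}{3 \cdot \frac{1}{4} - 6} = \frac{4}{\frac{3}{4} - 6} = \frac{4}{- \frac{21}{4}} = 4 \left(- \frac{4}{21}\right) = - \frac{16}{21}$)
$186 + B{\left(-3,13 \right)} \left(-470\right) = 186 - - \frac{7520}{21} = 186 + \frac{7520}{21} = \frac{11426}{21}$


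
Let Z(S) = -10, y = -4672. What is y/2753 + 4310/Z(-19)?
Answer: -1191215/2753 ≈ -432.70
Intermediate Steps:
y/2753 + 4310/Z(-19) = -4672/2753 + 4310/(-10) = -4672*1/2753 + 4310*(-⅒) = -4672/2753 - 431 = -1191215/2753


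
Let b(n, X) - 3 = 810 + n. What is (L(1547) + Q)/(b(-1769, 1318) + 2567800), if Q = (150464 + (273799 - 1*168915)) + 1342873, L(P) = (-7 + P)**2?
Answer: 3969821/2566844 ≈ 1.5466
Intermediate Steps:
b(n, X) = 813 + n (b(n, X) = 3 + (810 + n) = 813 + n)
Q = 1598221 (Q = (150464 + (273799 - 168915)) + 1342873 = (150464 + 104884) + 1342873 = 255348 + 1342873 = 1598221)
(L(1547) + Q)/(b(-1769, 1318) + 2567800) = ((-7 + 1547)**2 + 1598221)/((813 - 1769) + 2567800) = (1540**2 + 1598221)/(-956 + 2567800) = (2371600 + 1598221)/2566844 = 3969821*(1/2566844) = 3969821/2566844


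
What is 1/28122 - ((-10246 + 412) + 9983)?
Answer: -4190177/28122 ≈ -149.00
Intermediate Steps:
1/28122 - ((-10246 + 412) + 9983) = 1/28122 - (-9834 + 9983) = 1/28122 - 1*149 = 1/28122 - 149 = -4190177/28122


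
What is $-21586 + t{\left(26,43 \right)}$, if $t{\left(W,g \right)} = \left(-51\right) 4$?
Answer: $-21790$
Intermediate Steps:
$t{\left(W,g \right)} = -204$
$-21586 + t{\left(26,43 \right)} = -21586 - 204 = -21790$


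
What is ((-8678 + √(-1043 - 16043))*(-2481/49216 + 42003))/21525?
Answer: -2989885095871/176562400 + 689072389*I*√17086/353124800 ≈ -16934.0 + 255.07*I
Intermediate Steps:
((-8678 + √(-1043 - 16043))*(-2481/49216 + 42003))/21525 = ((-8678 + √(-17086))*(-2481*1/49216 + 42003))*(1/21525) = ((-8678 + I*√17086)*(-2481/49216 + 42003))*(1/21525) = ((-8678 + I*√17086)*(2067217167/49216))*(1/21525) = (-8969655287613/24608 + 2067217167*I*√17086/49216)*(1/21525) = -2989885095871/176562400 + 689072389*I*√17086/353124800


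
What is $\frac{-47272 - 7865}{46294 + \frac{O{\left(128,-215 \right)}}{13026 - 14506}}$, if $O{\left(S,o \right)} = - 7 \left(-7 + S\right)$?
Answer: $- \frac{81602760}{68515967} \approx -1.191$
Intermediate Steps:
$O{\left(S,o \right)} = 49 - 7 S$
$\frac{-47272 - 7865}{46294 + \frac{O{\left(128,-215 \right)}}{13026 - 14506}} = \frac{-47272 - 7865}{46294 + \frac{49 - 896}{13026 - 14506}} = - \frac{55137}{46294 + \frac{49 - 896}{-1480}} = - \frac{55137}{46294 - - \frac{847}{1480}} = - \frac{55137}{46294 + \frac{847}{1480}} = - \frac{55137}{\frac{68515967}{1480}} = \left(-55137\right) \frac{1480}{68515967} = - \frac{81602760}{68515967}$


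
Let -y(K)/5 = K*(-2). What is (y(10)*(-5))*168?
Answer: -84000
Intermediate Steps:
y(K) = 10*K (y(K) = -5*K*(-2) = -(-10)*K = 10*K)
(y(10)*(-5))*168 = ((10*10)*(-5))*168 = (100*(-5))*168 = -500*168 = -84000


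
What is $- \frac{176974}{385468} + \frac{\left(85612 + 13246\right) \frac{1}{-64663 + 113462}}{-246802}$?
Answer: $- \frac{532864560470199}{1160614351130866} \approx -0.45912$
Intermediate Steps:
$- \frac{176974}{385468} + \frac{\left(85612 + 13246\right) \frac{1}{-64663 + 113462}}{-246802} = \left(-176974\right) \frac{1}{385468} + \frac{98858}{48799} \left(- \frac{1}{246802}\right) = - \frac{88487}{192734} + 98858 \cdot \frac{1}{48799} \left(- \frac{1}{246802}\right) = - \frac{88487}{192734} + \frac{98858}{48799} \left(- \frac{1}{246802}\right) = - \frac{88487}{192734} - \frac{49429}{6021845399} = - \frac{532864560470199}{1160614351130866}$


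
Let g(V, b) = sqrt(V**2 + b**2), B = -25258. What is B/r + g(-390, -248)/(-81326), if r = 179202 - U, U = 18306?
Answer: -12629/80448 - sqrt(53401)/40663 ≈ -0.16267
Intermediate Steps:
r = 160896 (r = 179202 - 1*18306 = 179202 - 18306 = 160896)
B/r + g(-390, -248)/(-81326) = -25258/160896 + sqrt((-390)**2 + (-248)**2)/(-81326) = -25258*1/160896 + sqrt(152100 + 61504)*(-1/81326) = -12629/80448 + sqrt(213604)*(-1/81326) = -12629/80448 + (2*sqrt(53401))*(-1/81326) = -12629/80448 - sqrt(53401)/40663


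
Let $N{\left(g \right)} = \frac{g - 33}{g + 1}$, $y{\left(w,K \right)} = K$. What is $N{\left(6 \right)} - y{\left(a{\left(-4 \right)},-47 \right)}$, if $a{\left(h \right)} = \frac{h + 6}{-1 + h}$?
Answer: $\frac{302}{7} \approx 43.143$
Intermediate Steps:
$a{\left(h \right)} = \frac{6 + h}{-1 + h}$
$N{\left(g \right)} = \frac{-33 + g}{1 + g}$
$N{\left(6 \right)} - y{\left(a{\left(-4 \right)},-47 \right)} = \frac{-33 + 6}{1 + 6} - -47 = \frac{1}{7} \left(-27\right) + 47 = - \frac{27}{7} + 47 = \frac{302}{7}$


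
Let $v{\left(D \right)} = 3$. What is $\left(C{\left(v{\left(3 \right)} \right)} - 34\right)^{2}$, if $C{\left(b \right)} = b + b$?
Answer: $784$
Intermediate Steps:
$C{\left(b \right)} = 2 b$
$\left(C{\left(v{\left(3 \right)} \right)} - 34\right)^{2} = \left(2 \cdot 3 - 34\right)^{2} = \left(6 - 34\right)^{2} = \left(-28\right)^{2} = 784$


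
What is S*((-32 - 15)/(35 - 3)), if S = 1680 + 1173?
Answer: -134091/32 ≈ -4190.3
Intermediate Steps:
S = 2853
S*((-32 - 15)/(35 - 3)) = 2853*((-32 - 15)/(35 - 3)) = 2853*(-47/32) = -134091/32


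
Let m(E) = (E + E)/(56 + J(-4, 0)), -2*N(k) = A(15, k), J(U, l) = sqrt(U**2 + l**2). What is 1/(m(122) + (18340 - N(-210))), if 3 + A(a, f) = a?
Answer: 15/275251 ≈ 5.4496e-5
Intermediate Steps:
A(a, f) = -3 + a
N(k) = -6 (N(k) = -(-3 + 15)/2 = -1/2*12 = -6)
m(E) = E/30 (m(E) = (E + E)/(56 + sqrt((-4)**2 + 0**2)) = (2*E)/(56 + sqrt(16 + 0)) = (2*E)/(56 + sqrt(16)) = (2*E)/(56 + 4) = (2*E)/60 = (2*E)*(1/60) = E/30)
1/(m(122) + (18340 - N(-210))) = 1/((1/30)*122 + (18340 - 1*(-6))) = 1/(61/15 + (18340 + 6)) = 1/(61/15 + 18346) = 1/(275251/15) = 15/275251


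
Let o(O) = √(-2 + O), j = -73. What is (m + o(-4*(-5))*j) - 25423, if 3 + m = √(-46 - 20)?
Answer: -25426 - 219*√2 + I*√66 ≈ -25736.0 + 8.124*I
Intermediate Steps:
m = -3 + I*√66 (m = -3 + √(-46 - 20) = -3 + √(-66) = -3 + I*√66 ≈ -3.0 + 8.124*I)
(m + o(-4*(-5))*j) - 25423 = ((-3 + I*√66) + √(-2 - 4*(-5))*(-73)) - 25423 = ((-3 + I*√66) + √(-2 + 20)*(-73)) - 25423 = ((-3 + I*√66) + √18*(-73)) - 25423 = ((-3 + I*√66) + (3*√2)*(-73)) - 25423 = ((-3 + I*√66) - 219*√2) - 25423 = (-3 - 219*√2 + I*√66) - 25423 = -25426 - 219*√2 + I*√66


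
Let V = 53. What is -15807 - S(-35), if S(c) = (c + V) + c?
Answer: -15790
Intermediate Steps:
S(c) = 53 + 2*c (S(c) = (c + 53) + c = (53 + c) + c = 53 + 2*c)
-15807 - S(-35) = -15807 - (53 + 2*(-35)) = -15807 - (53 - 70) = -15807 - 1*(-17) = -15807 + 17 = -15790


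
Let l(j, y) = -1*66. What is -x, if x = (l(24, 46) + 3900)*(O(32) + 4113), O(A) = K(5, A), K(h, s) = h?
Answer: -15788412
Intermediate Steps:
l(j, y) = -66
O(A) = 5
x = 15788412 (x = (-66 + 3900)*(5 + 4113) = 3834*4118 = 15788412)
-x = -1*15788412 = -15788412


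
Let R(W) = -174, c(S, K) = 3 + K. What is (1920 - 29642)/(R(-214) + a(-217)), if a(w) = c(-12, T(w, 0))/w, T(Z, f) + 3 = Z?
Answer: 27722/173 ≈ 160.24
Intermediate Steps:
T(Z, f) = -3 + Z
a(w) = 1 (a(w) = (3 + (-3 + w))/w = w/w = 1)
(1920 - 29642)/(R(-214) + a(-217)) = (1920 - 29642)/(-174 + 1) = -27722/(-173) = -27722*(-1/173) = 27722/173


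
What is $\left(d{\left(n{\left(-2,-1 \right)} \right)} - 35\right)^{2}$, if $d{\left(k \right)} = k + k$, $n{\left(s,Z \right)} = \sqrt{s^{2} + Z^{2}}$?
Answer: $1245 - 140 \sqrt{5} \approx 931.95$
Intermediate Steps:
$n{\left(s,Z \right)} = \sqrt{Z^{2} + s^{2}}$
$d{\left(k \right)} = 2 k$
$\left(d{\left(n{\left(-2,-1 \right)} \right)} - 35\right)^{2} = \left(2 \sqrt{\left(-1\right)^{2} + \left(-2\right)^{2}} - 35\right)^{2} = \left(2 \sqrt{1 + 4} - 35\right)^{2} = \left(2 \sqrt{5} - 35\right)^{2} = \left(-35 + 2 \sqrt{5}\right)^{2}$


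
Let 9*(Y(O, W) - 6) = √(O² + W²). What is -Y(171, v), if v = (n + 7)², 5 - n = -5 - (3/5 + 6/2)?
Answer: -6 - √130826506/225 ≈ -56.835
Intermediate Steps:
n = 68/5 (n = 5 - (-5 - (3/5 + 6/2)) = 5 - (-5 - (3*(⅕) + 6*(½))) = 5 - (-5 - (⅗ + 3)) = 5 - (-5 - 1*18/5) = 5 - (-5 - 18/5) = 5 - 1*(-43/5) = 5 + 43/5 = 68/5 ≈ 13.600)
v = 10609/25 (v = (68/5 + 7)² = (103/5)² = 10609/25 ≈ 424.36)
Y(O, W) = 6 + √(O² + W²)/9
-Y(171, v) = -(6 + √(171² + (10609/25)²)/9) = -(6 + √(29241 + 112550881/625)/9) = -(6 + √(130826506/625)/9) = -(6 + (√130826506/25)/9) = -(6 + √130826506/225) = -6 - √130826506/225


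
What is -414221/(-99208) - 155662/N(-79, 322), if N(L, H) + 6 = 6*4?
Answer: -7717729859/892872 ≈ -8643.7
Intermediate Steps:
N(L, H) = 18 (N(L, H) = -6 + 6*4 = -6 + 24 = 18)
-414221/(-99208) - 155662/N(-79, 322) = -414221/(-99208) - 155662/18 = -414221*(-1/99208) - 155662*1/18 = 414221/99208 - 77831/9 = -7717729859/892872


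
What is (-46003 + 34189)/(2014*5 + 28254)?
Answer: -537/1742 ≈ -0.30827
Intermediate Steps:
(-46003 + 34189)/(2014*5 + 28254) = -11814/(10070 + 28254) = -11814/38324 = -11814*1/38324 = -537/1742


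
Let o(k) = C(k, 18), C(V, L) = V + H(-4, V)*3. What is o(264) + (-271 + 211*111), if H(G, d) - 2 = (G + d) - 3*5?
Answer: 24155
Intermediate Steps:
H(G, d) = -13 + G + d (H(G, d) = 2 + ((G + d) - 3*5) = 2 + ((G + d) - 15) = 2 + (-15 + G + d) = -13 + G + d)
C(V, L) = -51 + 4*V (C(V, L) = V + (-13 - 4 + V)*3 = V + (-17 + V)*3 = V + (-51 + 3*V) = -51 + 4*V)
o(k) = -51 + 4*k
o(264) + (-271 + 211*111) = (-51 + 4*264) + (-271 + 211*111) = (-51 + 1056) + (-271 + 23421) = 1005 + 23150 = 24155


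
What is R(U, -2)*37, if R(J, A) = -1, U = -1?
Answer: -37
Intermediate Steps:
R(U, -2)*37 = -1*37 = -37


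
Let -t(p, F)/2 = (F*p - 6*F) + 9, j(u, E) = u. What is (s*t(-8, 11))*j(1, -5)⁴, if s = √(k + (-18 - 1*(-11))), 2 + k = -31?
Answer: 580*I*√10 ≈ 1834.1*I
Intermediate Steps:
k = -33 (k = -2 - 31 = -33)
t(p, F) = -18 + 12*F - 2*F*p (t(p, F) = -2*((F*p - 6*F) + 9) = -2*((-6*F + F*p) + 9) = -2*(9 - 6*F + F*p) = -18 + 12*F - 2*F*p)
s = 2*I*√10 (s = √(-33 + (-18 - 1*(-11))) = √(-33 + (-18 + 11)) = √(-33 - 7) = √(-40) = 2*I*√10 ≈ 6.3246*I)
(s*t(-8, 11))*j(1, -5)⁴ = ((2*I*√10)*(-18 + 12*11 - 2*11*(-8)))*1⁴ = ((2*I*√10)*(-18 + 132 + 176))*1 = ((2*I*√10)*290)*1 = (580*I*√10)*1 = 580*I*√10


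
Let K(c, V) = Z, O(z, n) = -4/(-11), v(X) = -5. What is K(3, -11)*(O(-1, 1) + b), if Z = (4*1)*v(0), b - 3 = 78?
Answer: -17900/11 ≈ -1627.3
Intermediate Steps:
b = 81 (b = 3 + 78 = 81)
O(z, n) = 4/11 (O(z, n) = -4*(-1/11) = 4/11)
Z = -20 (Z = (4*1)*(-5) = 4*(-5) = -20)
K(c, V) = -20
K(3, -11)*(O(-1, 1) + b) = -20*(4/11 + 81) = -20*895/11 = -17900/11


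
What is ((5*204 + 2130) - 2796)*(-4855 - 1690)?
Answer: -2316930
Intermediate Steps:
((5*204 + 2130) - 2796)*(-4855 - 1690) = ((1020 + 2130) - 2796)*(-6545) = (3150 - 2796)*(-6545) = 354*(-6545) = -2316930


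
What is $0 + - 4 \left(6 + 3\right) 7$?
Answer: $-252$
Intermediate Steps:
$0 + - 4 \left(6 + 3\right) 7 = 0 + \left(-4\right) 9 \cdot 7 = 0 - 252 = -252$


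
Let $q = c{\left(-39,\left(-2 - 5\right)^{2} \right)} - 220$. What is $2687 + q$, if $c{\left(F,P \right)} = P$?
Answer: $2516$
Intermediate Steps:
$q = -171$ ($q = \left(-2 - 5\right)^{2} - 220 = \left(-7\right)^{2} - 220 = 49 - 220 = -171$)
$2687 + q = 2687 - 171 = 2516$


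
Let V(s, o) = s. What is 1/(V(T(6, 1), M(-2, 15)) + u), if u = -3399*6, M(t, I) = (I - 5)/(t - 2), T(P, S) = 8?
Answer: -1/20386 ≈ -4.9053e-5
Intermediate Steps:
M(t, I) = (-5 + I)/(-2 + t)
u = -20394
1/(V(T(6, 1), M(-2, 15)) + u) = 1/(8 - 20394) = 1/(-20386) = -1/20386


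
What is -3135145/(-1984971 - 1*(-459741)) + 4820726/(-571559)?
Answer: -1112159115185/174351786714 ≈ -6.3788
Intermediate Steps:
-3135145/(-1984971 - 1*(-459741)) + 4820726/(-571559) = -3135145/(-1984971 + 459741) + 4820726*(-1/571559) = -3135145/(-1525230) - 4820726/571559 = -3135145*(-1/1525230) - 4820726/571559 = 627029/305046 - 4820726/571559 = -1112159115185/174351786714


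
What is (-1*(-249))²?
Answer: 62001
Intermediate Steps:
(-1*(-249))² = 249² = 62001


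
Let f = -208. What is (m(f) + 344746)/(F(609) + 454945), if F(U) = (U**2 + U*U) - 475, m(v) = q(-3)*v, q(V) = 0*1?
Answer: 172373/598116 ≈ 0.28819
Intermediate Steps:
q(V) = 0
m(v) = 0 (m(v) = 0*v = 0)
F(U) = -475 + 2*U**2 (F(U) = (U**2 + U**2) - 475 = 2*U**2 - 475 = -475 + 2*U**2)
(m(f) + 344746)/(F(609) + 454945) = (0 + 344746)/((-475 + 2*609**2) + 454945) = 344746/((-475 + 2*370881) + 454945) = 344746/((-475 + 741762) + 454945) = 344746/(741287 + 454945) = 344746/1196232 = 344746*(1/1196232) = 172373/598116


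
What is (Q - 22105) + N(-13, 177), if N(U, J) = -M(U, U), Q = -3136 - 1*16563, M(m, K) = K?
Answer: -41791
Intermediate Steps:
Q = -19699 (Q = -3136 - 16563 = -19699)
N(U, J) = -U
(Q - 22105) + N(-13, 177) = (-19699 - 22105) - 1*(-13) = -41804 + 13 = -41791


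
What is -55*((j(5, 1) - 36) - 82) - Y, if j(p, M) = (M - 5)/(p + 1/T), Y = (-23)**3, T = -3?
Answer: 130929/7 ≈ 18704.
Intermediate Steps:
Y = -12167
j(p, M) = (-5 + M)/(-1/3 + p) (j(p, M) = (M - 5)/(p + 1/(-3)) = (-5 + M)/(p - 1/3) = (-5 + M)/(-1/3 + p))
-55*((j(5, 1) - 36) - 82) - Y = -55*((3*(-5 + 1)/(-1 + 3*5) - 36) - 82) - 1*(-12167) = -55*((3*(-4)/(-1 + 15) - 36) - 82) + 12167 = -55*((3*(-4)/14 - 36) - 82) + 12167 = -55*((3*(1/14)*(-4) - 36) - 82) + 12167 = -55*((-6/7 - 36) - 82) + 12167 = -55*(-258/7 - 82) + 12167 = -55*(-832/7) + 12167 = 45760/7 + 12167 = 130929/7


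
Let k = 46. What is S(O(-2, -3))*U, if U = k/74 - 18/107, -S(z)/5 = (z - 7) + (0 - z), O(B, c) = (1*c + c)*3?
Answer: 62825/3959 ≈ 15.869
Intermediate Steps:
O(B, c) = 6*c (O(B, c) = (c + c)*3 = (2*c)*3 = 6*c)
S(z) = 35 (S(z) = -5*((z - 7) + (0 - z)) = -5*((-7 + z) - z) = -5*(-7) = 35)
U = 1795/3959 (U = 46/74 - 18/107 = 46*(1/74) - 18*1/107 = 23/37 - 18/107 = 1795/3959 ≈ 0.45340)
S(O(-2, -3))*U = 35*(1795/3959) = 62825/3959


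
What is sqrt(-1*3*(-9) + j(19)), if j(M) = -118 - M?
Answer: I*sqrt(110) ≈ 10.488*I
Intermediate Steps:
sqrt(-1*3*(-9) + j(19)) = sqrt(-1*3*(-9) + (-118 - 1*19)) = sqrt(-3*(-9) + (-118 - 19)) = sqrt(27 - 137) = sqrt(-110) = I*sqrt(110)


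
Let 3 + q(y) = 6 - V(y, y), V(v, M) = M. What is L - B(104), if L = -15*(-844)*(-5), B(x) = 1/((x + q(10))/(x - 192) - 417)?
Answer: -2328996812/36793 ≈ -63300.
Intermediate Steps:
q(y) = 3 - y (q(y) = -3 + (6 - y) = 3 - y)
B(x) = 1/(-417 + (-7 + x)/(-192 + x)) (B(x) = 1/((x + (3 - 1*10))/(x - 192) - 417) = 1/((x + (3 - 10))/(-192 + x) - 417) = 1/((x - 7)/(-192 + x) - 417) = 1/((-7 + x)/(-192 + x) - 417) = 1/(-417 + (-7 + x)/(-192 + x)))
L = -63300 (L = 12660*(-5) = -63300)
L - B(104) = -63300 - (192 - 1*104)/(-80057 + 416*104) = -63300 - (192 - 104)/(-80057 + 43264) = -63300 - 88/(-36793) = -63300 - (-1)*88/36793 = -63300 - 1*(-88/36793) = -63300 + 88/36793 = -2328996812/36793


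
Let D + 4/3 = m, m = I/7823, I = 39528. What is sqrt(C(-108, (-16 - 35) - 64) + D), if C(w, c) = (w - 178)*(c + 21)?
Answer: 4*sqrt(925599593967)/23469 ≈ 163.97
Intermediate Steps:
C(w, c) = (-178 + w)*(21 + c)
m = 39528/7823 ≈ 5.0528
D = 87292/23469 (D = -4/3 + 39528/7823 = 87292/23469 ≈ 3.7195)
sqrt(C(-108, (-16 - 35) - 64) + D) = sqrt((-3738 - 178*((-16 - 35) - 64) + 21*(-108) + ((-16 - 35) - 64)*(-108)) + 87292/23469) = sqrt((-3738 - 178*(-51 - 64) - 2268 + (-51 - 64)*(-108)) + 87292/23469) = sqrt((-3738 - 178*(-115) - 2268 - 115*(-108)) + 87292/23469) = sqrt((-3738 + 20470 - 2268 + 12420) + 87292/23469) = sqrt(26884 + 87292/23469) = sqrt(631027888/23469) = 4*sqrt(925599593967)/23469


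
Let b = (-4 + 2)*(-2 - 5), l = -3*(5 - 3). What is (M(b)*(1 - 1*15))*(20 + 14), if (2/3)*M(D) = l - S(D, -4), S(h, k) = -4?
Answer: 1428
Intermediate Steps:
l = -6 (l = -3*2 = -6)
b = 14 (b = -2*(-7) = 14)
M(D) = -3 (M(D) = 3*(-6 - 1*(-4))/2 = 3*(-6 + 4)/2 = (3/2)*(-2) = -3)
(M(b)*(1 - 1*15))*(20 + 14) = (-3*(1 - 1*15))*(20 + 14) = -3*(1 - 15)*34 = -3*(-14)*34 = 42*34 = 1428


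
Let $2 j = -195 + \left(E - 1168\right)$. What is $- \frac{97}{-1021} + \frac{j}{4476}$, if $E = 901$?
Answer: $\frac{66107}{1523332} \approx 0.043396$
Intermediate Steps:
$j = -231$ ($j = \frac{-195 + \left(901 - 1168\right)}{2} = \frac{-195 - 267}{2} = \frac{1}{2} \left(-462\right) = -231$)
$- \frac{97}{-1021} + \frac{j}{4476} = - \frac{97}{-1021} - \frac{231}{4476} = \left(-97\right) \left(- \frac{1}{1021}\right) - \frac{77}{1492} = \frac{97}{1021} - \frac{77}{1492} = \frac{66107}{1523332}$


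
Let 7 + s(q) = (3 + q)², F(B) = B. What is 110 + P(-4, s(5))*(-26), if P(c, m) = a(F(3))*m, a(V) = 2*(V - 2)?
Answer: -2854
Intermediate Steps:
a(V) = -4 + 2*V (a(V) = 2*(-2 + V) = -4 + 2*V)
s(q) = -7 + (3 + q)²
P(c, m) = 2*m (P(c, m) = (-4 + 2*3)*m = (-4 + 6)*m = 2*m)
110 + P(-4, s(5))*(-26) = 110 + (2*(-7 + (3 + 5)²))*(-26) = 110 + (2*(-7 + 8²))*(-26) = 110 + (2*(-7 + 64))*(-26) = 110 + (2*57)*(-26) = 110 + 114*(-26) = 110 - 2964 = -2854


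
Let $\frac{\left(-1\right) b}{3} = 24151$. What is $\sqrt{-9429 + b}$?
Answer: $3 i \sqrt{9098} \approx 286.15 i$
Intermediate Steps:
$b = -72453$ ($b = \left(-3\right) 24151 = -72453$)
$\sqrt{-9429 + b} = \sqrt{-9429 - 72453} = \sqrt{-81882} = 3 i \sqrt{9098}$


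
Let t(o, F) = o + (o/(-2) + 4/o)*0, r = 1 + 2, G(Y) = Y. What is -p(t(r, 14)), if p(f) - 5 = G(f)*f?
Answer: -14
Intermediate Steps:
r = 3
t(o, F) = o (t(o, F) = o + (o*(-½) + 4/o)*0 = o + (-o/2 + 4/o)*0 = o + (4/o - o/2)*0 = o + 0 = o)
p(f) = 5 + f² (p(f) = 5 + f*f = 5 + f²)
-p(t(r, 14)) = -(5 + 3²) = -(5 + 9) = -1*14 = -14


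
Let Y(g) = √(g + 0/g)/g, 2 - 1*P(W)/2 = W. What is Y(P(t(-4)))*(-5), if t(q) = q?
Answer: -5*√3/6 ≈ -1.4434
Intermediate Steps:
P(W) = 4 - 2*W
Y(g) = g^(-½) (Y(g) = √(g + 0)/g = √g/g = g^(-½))
Y(P(t(-4)))*(-5) = -5/√(4 - 2*(-4)) = -5/√(4 + 8) = -5/√12 = (√3/6)*(-5) = -5*√3/6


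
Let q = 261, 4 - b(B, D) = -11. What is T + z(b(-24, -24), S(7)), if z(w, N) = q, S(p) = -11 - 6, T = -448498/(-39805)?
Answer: 10837603/39805 ≈ 272.27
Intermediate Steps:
b(B, D) = 15 (b(B, D) = 4 - 1*(-11) = 4 + 11 = 15)
T = 448498/39805 (T = -448498*(-1/39805) = 448498/39805 ≈ 11.267)
S(p) = -17
z(w, N) = 261
T + z(b(-24, -24), S(7)) = 448498/39805 + 261 = 10837603/39805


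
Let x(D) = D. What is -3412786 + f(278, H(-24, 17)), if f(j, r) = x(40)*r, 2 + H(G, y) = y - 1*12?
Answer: -3412666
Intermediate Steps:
H(G, y) = -14 + y (H(G, y) = -2 + (y - 1*12) = -2 + (y - 12) = -2 + (-12 + y) = -14 + y)
f(j, r) = 40*r
-3412786 + f(278, H(-24, 17)) = -3412786 + 40*(-14 + 17) = -3412786 + 40*3 = -3412786 + 120 = -3412666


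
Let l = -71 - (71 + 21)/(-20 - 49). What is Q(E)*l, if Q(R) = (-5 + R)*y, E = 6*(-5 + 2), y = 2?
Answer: 9614/3 ≈ 3204.7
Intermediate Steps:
E = -18 (E = 6*(-3) = -18)
l = -209/3 (l = -71 - 92/(-69) = -71 - 92*(-1)/69 = -71 - 1*(-4/3) = -71 + 4/3 = -209/3 ≈ -69.667)
Q(R) = -10 + 2*R (Q(R) = (-5 + R)*2 = -10 + 2*R)
Q(E)*l = (-10 + 2*(-18))*(-209/3) = (-10 - 36)*(-209/3) = -46*(-209/3) = 9614/3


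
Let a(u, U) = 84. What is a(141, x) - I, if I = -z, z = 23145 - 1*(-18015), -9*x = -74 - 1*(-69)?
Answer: 41244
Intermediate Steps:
x = 5/9 (x = -(-74 - 1*(-69))/9 = -(-74 + 69)/9 = -⅑*(-5) = 5/9 ≈ 0.55556)
z = 41160 (z = 23145 + 18015 = 41160)
I = -41160 (I = -1*41160 = -41160)
a(141, x) - I = 84 - 1*(-41160) = 84 + 41160 = 41244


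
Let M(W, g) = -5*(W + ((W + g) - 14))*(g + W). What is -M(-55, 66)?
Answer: -3190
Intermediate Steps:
M(W, g) = -5*(W + g)*(-14 + g + 2*W) (M(W, g) = -5*(W + (-14 + W + g))*(W + g) = -5*(-14 + g + 2*W)*(W + g) = -5*(W + g)*(-14 + g + 2*W))
-M(-55, 66) = -(-10*(-55)² - 5*66² + 70*(-55) + 70*66 - 15*(-55)*66) = -(-10*3025 - 5*4356 - 3850 + 4620 + 54450) = -(-30250 - 21780 - 3850 + 4620 + 54450) = -1*3190 = -3190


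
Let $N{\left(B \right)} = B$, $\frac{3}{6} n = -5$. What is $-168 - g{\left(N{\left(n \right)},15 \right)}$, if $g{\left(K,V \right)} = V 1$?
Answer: $-183$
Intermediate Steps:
$n = -10$ ($n = 2 \left(-5\right) = -10$)
$g{\left(K,V \right)} = V$
$-168 - g{\left(N{\left(n \right)},15 \right)} = -168 - 15 = -183$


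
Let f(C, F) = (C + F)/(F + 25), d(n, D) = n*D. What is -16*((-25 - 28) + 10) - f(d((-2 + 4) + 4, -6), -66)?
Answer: 28106/41 ≈ 685.51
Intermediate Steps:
d(n, D) = D*n
f(C, F) = (C + F)/(25 + F)
-16*((-25 - 28) + 10) - f(d((-2 + 4) + 4, -6), -66) = -16*((-25 - 28) + 10) - (-6*((-2 + 4) + 4) - 66)/(25 - 66) = -16*(-53 + 10) - (-6*(2 + 4) - 66)/(-41) = -16*(-43) - (-1)*(-6*6 - 66)/41 = 688 - (-1)*(-36 - 66)/41 = 688 - (-1)*(-102)/41 = 688 - 1*102/41 = 688 - 102/41 = 28106/41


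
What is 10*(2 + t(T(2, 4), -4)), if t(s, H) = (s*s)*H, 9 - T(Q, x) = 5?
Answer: -620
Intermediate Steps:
T(Q, x) = 4 (T(Q, x) = 9 - 1*5 = 9 - 5 = 4)
t(s, H) = H*s² (t(s, H) = s²*H = H*s²)
10*(2 + t(T(2, 4), -4)) = 10*(2 - 4*4²) = 10*(2 - 4*16) = 10*(2 - 64) = 10*(-62) = -620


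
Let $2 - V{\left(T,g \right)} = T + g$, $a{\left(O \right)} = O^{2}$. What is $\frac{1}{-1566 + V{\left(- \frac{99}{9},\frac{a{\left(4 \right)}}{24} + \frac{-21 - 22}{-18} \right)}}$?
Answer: $- \frac{18}{28009} \approx -0.00064265$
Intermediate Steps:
$V{\left(T,g \right)} = 2 - T - g$ ($V{\left(T,g \right)} = 2 - \left(T + g\right) = 2 - T - g$)
$\frac{1}{-1566 + V{\left(- \frac{99}{9},\frac{a{\left(4 \right)}}{24} + \frac{-21 - 22}{-18} \right)}} = \frac{1}{-1566 - \left(-2 - 11 + \frac{4^{2}}{24} + \frac{-21 - 22}{-18}\right)} = \frac{1}{-1566 - \left(-2 - 11 + \frac{2}{3} + \left(-21 - 22\right) \left(- \frac{1}{18}\right)\right)} = \frac{1}{-1566 - \left(- \frac{37}{3} + \frac{43}{18}\right)} = \frac{1}{-1566 + \left(2 + 11 - \left(\frac{2}{3} + \frac{43}{18}\right)\right)} = \frac{1}{-1566 + \left(2 + 11 - \frac{55}{18}\right)} = \frac{1}{-1566 + \frac{179}{18}} = \frac{1}{- \frac{28009}{18}} = - \frac{18}{28009}$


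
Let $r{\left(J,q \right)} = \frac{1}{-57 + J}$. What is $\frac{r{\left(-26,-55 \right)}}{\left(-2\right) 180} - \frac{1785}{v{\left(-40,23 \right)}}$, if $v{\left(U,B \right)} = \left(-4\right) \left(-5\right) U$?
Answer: $\frac{266683}{119520} \approx 2.2313$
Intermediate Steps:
$v{\left(U,B \right)} = 20 U$
$\frac{r{\left(-26,-55 \right)}}{\left(-2\right) 180} - \frac{1785}{v{\left(-40,23 \right)}} = \frac{1}{\left(-57 - 26\right) \left(\left(-2\right) 180\right)} - \frac{1785}{20 \left(-40\right)} = \frac{1}{\left(-83\right) \left(-360\right)} - \frac{1785}{-800} = \left(- \frac{1}{83}\right) \left(- \frac{1}{360}\right) - - \frac{357}{160} = \frac{1}{29880} + \frac{357}{160} = \frac{266683}{119520}$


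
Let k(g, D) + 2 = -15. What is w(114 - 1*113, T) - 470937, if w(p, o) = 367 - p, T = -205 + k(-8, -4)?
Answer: -470571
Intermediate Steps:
k(g, D) = -17 (k(g, D) = -2 - 15 = -17)
T = -222 (T = -205 - 17 = -222)
w(114 - 1*113, T) - 470937 = (367 - (114 - 1*113)) - 470937 = (367 - (114 - 113)) - 470937 = (367 - 1*1) - 470937 = (367 - 1) - 470937 = 366 - 470937 = -470571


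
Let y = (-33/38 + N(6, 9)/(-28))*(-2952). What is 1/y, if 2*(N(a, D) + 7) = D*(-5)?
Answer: -133/72693 ≈ -0.0018296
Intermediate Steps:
N(a, D) = -7 - 5*D/2 (N(a, D) = -7 + (D*(-5))/2 = -7 + (-5*D)/2 = -7 - 5*D/2)
y = -72693/133 (y = (-33/38 + (-7 - 5/2*9)/(-28))*(-2952) = (-33*1/38 + (-7 - 45/2)*(-1/28))*(-2952) = (-33/38 - 59/2*(-1/28))*(-2952) = (-33/38 + 59/56)*(-2952) = (197/1064)*(-2952) = -72693/133 ≈ -546.56)
1/y = 1/(-72693/133) = -133/72693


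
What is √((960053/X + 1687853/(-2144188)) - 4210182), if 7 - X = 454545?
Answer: 3*I*√27771848842706037486937624461/243653731286 ≈ 2051.9*I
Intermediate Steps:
X = -454538 (X = 7 - 1*454545 = 7 - 454545 = -454538)
√((960053/X + 1687853/(-2144188)) - 4210182) = √((960053/(-454538) + 1687853/(-2144188)) - 4210182) = √((960053*(-1/454538) + 1687853*(-1/2144188)) - 4210182) = √((-960053/454538 - 1687853/2144188) - 4210182) = √(-1412863724439/487307462572 - 4210182) = √(-2051654520250032543/487307462572) = 3*I*√27771848842706037486937624461/243653731286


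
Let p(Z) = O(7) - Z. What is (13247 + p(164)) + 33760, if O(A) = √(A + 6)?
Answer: 46843 + √13 ≈ 46847.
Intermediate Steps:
O(A) = √(6 + A)
p(Z) = √13 - Z (p(Z) = √(6 + 7) - Z = √13 - Z)
(13247 + p(164)) + 33760 = (13247 + (√13 - 1*164)) + 33760 = (13247 + (√13 - 164)) + 33760 = (13247 + (-164 + √13)) + 33760 = (13083 + √13) + 33760 = 46843 + √13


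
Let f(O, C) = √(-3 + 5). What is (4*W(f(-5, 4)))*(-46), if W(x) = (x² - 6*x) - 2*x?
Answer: -368 + 1472*√2 ≈ 1713.7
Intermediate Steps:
f(O, C) = √2
W(x) = x² - 8*x
(4*W(f(-5, 4)))*(-46) = (4*(√2*(-8 + √2)))*(-46) = (4*√2*(-8 + √2))*(-46) = -184*√2*(-8 + √2)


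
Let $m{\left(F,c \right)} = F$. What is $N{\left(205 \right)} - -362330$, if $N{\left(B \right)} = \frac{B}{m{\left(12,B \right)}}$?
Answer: $\frac{4348165}{12} \approx 3.6235 \cdot 10^{5}$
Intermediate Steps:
$N{\left(B \right)} = \frac{B}{12}$
$N{\left(205 \right)} - -362330 = \frac{1}{12} \cdot 205 - -362330 = \frac{205}{12} + 362330 = \frac{4348165}{12}$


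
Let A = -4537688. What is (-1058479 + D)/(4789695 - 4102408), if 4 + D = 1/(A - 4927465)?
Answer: -10018703542900/6505276609911 ≈ -1.5401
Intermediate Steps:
D = -37860613/9465153 (D = -4 + 1/(-4537688 - 4927465) = -4 + 1/(-9465153) = -4 - 1/9465153 = -37860613/9465153 ≈ -4.0000)
(-1058479 + D)/(4789695 - 4102408) = (-1058479 - 37860613/9465153)/(4789695 - 4102408) = -10018703542900/9465153/687287 = -10018703542900/9465153*1/687287 = -10018703542900/6505276609911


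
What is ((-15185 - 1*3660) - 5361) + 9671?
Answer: -14535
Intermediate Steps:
((-15185 - 1*3660) - 5361) + 9671 = ((-15185 - 3660) - 5361) + 9671 = (-18845 - 5361) + 9671 = -24206 + 9671 = -14535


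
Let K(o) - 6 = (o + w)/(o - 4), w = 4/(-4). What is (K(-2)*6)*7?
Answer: 273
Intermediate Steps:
w = -1 (w = 4*(-1/4) = -1)
K(o) = 6 + (-1 + o)/(-4 + o) (K(o) = 6 + (o - 1)/(o - 4) = 6 + (-1 + o)/(-4 + o))
(K(-2)*6)*7 = (((-25 + 7*(-2))/(-4 - 2))*6)*7 = (((-25 - 14)/(-6))*6)*7 = (-1/6*(-39)*6)*7 = ((13/2)*6)*7 = 39*7 = 273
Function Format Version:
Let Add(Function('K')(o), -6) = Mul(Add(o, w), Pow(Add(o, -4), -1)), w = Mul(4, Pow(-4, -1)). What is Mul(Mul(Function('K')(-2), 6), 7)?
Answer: 273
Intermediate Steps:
w = -1 (w = Mul(4, Rational(-1, 4)) = -1)
Function('K')(o) = Add(6, Mul(Pow(Add(-4, o), -1), Add(-1, o))) (Function('K')(o) = Add(6, Mul(Add(o, -1), Pow(Add(o, -4), -1))) = Add(6, Mul(Add(-1, o), Pow(Add(-4, o), -1))) = Add(6, Mul(Pow(Add(-4, o), -1), Add(-1, o))))
Mul(Mul(Function('K')(-2), 6), 7) = Mul(Mul(Mul(Pow(Add(-4, -2), -1), Add(-25, Mul(7, -2))), 6), 7) = Mul(Mul(Mul(Pow(-6, -1), Add(-25, -14)), 6), 7) = Mul(Mul(Mul(Rational(-1, 6), -39), 6), 7) = Mul(Mul(Rational(13, 2), 6), 7) = Mul(39, 7) = 273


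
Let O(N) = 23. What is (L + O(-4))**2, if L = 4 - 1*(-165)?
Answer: 36864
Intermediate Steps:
L = 169 (L = 4 + 165 = 169)
(L + O(-4))**2 = (169 + 23)**2 = 192**2 = 36864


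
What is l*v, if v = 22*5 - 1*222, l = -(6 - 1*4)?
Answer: 224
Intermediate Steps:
l = -2 (l = -(6 - 4) = -1*2 = -2)
v = -112 (v = 110 - 222 = -112)
l*v = -2*(-112) = 224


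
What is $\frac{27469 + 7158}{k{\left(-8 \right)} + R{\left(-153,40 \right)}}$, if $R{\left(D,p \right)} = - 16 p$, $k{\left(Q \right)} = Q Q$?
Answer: $- \frac{34627}{576} \approx -60.116$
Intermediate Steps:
$k{\left(Q \right)} = Q^{2}$
$\frac{27469 + 7158}{k{\left(-8 \right)} + R{\left(-153,40 \right)}} = \frac{27469 + 7158}{\left(-8\right)^{2} - 640} = \frac{34627}{64 - 640} = \frac{34627}{-576} = 34627 \left(- \frac{1}{576}\right) = - \frac{34627}{576}$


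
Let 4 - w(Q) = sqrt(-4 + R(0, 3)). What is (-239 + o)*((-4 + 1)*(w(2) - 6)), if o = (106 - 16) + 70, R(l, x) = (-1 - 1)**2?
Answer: -474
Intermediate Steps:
R(l, x) = 4 (R(l, x) = (-2)**2 = 4)
o = 160 (o = 90 + 70 = 160)
w(Q) = 4 (w(Q) = 4 - sqrt(-4 + 4) = 4 - sqrt(0) = 4 - 1*0 = 4 + 0 = 4)
(-239 + o)*((-4 + 1)*(w(2) - 6)) = (-239 + 160)*((-4 + 1)*(4 - 6)) = -(-237)*(-2) = -79*6 = -474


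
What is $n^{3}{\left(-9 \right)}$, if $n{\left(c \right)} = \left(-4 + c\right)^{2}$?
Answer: $4826809$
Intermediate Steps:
$n^{3}{\left(-9 \right)} = \left(\left(-4 - 9\right)^{2}\right)^{3} = \left(\left(-13\right)^{2}\right)^{3} = 169^{3} = 4826809$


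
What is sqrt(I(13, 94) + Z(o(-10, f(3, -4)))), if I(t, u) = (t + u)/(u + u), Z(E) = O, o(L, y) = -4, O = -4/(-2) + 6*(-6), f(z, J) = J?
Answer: I*sqrt(295395)/94 ≈ 5.7819*I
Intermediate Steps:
O = -34 (O = -4*(-1/2) - 36 = 2 - 36 = -34)
Z(E) = -34
I(t, u) = (t + u)/(2*u) (I(t, u) = (t + u)/((2*u)) = (t + u)*(1/(2*u)) = (t + u)/(2*u))
sqrt(I(13, 94) + Z(o(-10, f(3, -4)))) = sqrt((1/2)*(13 + 94)/94 - 34) = sqrt((1/2)*(1/94)*107 - 34) = sqrt(107/188 - 34) = sqrt(-6285/188) = I*sqrt(295395)/94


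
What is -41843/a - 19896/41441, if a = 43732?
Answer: -89796815/62493028 ≈ -1.4369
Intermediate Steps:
-41843/a - 19896/41441 = -41843/43732 - 19896/41441 = -89796815/62493028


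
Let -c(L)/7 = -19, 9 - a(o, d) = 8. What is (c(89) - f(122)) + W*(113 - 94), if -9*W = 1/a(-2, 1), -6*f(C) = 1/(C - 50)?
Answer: 56545/432 ≈ 130.89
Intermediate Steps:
f(C) = -1/(6*(-50 + C)) (f(C) = -1/(6*(C - 50)) = -1/(6*(-50 + C)))
a(o, d) = 1 (a(o, d) = 9 - 1*8 = 9 - 8 = 1)
W = -⅑ (W = -⅑/1 = -⅑*1 = -⅑ ≈ -0.11111)
c(L) = 133 (c(L) = -7*(-19) = 133)
(c(89) - f(122)) + W*(113 - 94) = (133 - (-1)/(-300 + 6*122)) - (113 - 94)/9 = (133 - (-1)/(-300 + 732)) - ⅑*19 = (133 - (-1)/432) - 19/9 = (133 - 1*(-1/432)) - 19/9 = (133 + 1/432) - 19/9 = 57457/432 - 19/9 = 56545/432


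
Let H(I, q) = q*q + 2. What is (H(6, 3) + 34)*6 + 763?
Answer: 1033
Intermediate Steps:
H(I, q) = 2 + q² (H(I, q) = q² + 2 = 2 + q²)
(H(6, 3) + 34)*6 + 763 = ((2 + 3²) + 34)*6 + 763 = ((2 + 9) + 34)*6 + 763 = (11 + 34)*6 + 763 = 45*6 + 763 = 270 + 763 = 1033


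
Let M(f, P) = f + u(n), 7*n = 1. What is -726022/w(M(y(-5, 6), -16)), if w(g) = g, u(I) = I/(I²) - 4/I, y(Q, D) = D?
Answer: 726022/15 ≈ 48401.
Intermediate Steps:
n = ⅐ (n = (⅐)*1 = ⅐ ≈ 0.14286)
u(I) = -3/I (u(I) = I/I² - 4/I = 1/I - 4/I = -3/I)
M(f, P) = -21 + f (M(f, P) = f - 3/⅐ = f - 3*7 = f - 21 = -21 + f)
-726022/w(M(y(-5, 6), -16)) = -726022/(-21 + 6) = -726022/(-15) = -726022*(-1/15) = 726022/15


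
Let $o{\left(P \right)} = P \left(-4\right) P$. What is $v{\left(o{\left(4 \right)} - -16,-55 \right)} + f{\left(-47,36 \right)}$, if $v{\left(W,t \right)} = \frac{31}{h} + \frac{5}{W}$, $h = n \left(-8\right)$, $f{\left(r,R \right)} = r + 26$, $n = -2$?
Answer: $- \frac{115}{6} \approx -19.167$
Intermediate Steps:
$o{\left(P \right)} = - 4 P^{2}$ ($o{\left(P \right)} = - 4 P P = - 4 P^{2}$)
$f{\left(r,R \right)} = 26 + r$
$h = 16$ ($h = \left(-2\right) \left(-8\right) = 16$)
$v{\left(W,t \right)} = \frac{31}{16} + \frac{5}{W}$
$v{\left(o{\left(4 \right)} - -16,-55 \right)} + f{\left(-47,36 \right)} = \left(\frac{31}{16} + \frac{5}{- 4 \cdot 4^{2} - -16}\right) + \left(26 - 47\right) = \left(\frac{31}{16} + \frac{5}{\left(-4\right) 16 + 16}\right) - 21 = \left(\frac{31}{16} + \frac{5}{-64 + 16}\right) - 21 = \left(\frac{31}{16} + \frac{5}{-48}\right) - 21 = \left(\frac{31}{16} + 5 \left(- \frac{1}{48}\right)\right) - 21 = \left(\frac{31}{16} - \frac{5}{48}\right) - 21 = \frac{11}{6} - 21 = - \frac{115}{6}$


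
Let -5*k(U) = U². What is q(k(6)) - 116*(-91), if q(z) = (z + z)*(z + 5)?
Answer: 264692/25 ≈ 10588.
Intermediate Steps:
k(U) = -U²/5
q(z) = 2*z*(5 + z) (q(z) = (2*z)*(5 + z) = 2*z*(5 + z))
q(k(6)) - 116*(-91) = 2*(-⅕*6²)*(5 - ⅕*6²) - 116*(-91) = 2*(-⅕*36)*(5 - ⅕*36) + 10556 = 2*(-36/5)*(5 - 36/5) + 10556 = 2*(-36/5)*(-11/5) + 10556 = 792/25 + 10556 = 264692/25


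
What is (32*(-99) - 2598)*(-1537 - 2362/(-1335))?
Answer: 3939202426/445 ≈ 8.8521e+6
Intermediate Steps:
(32*(-99) - 2598)*(-1537 - 2362/(-1335)) = (-3168 - 2598)*(-1537 - 2362*(-1/1335)) = -5766*(-1537 + 2362/1335) = -5766*(-2049533/1335) = 3939202426/445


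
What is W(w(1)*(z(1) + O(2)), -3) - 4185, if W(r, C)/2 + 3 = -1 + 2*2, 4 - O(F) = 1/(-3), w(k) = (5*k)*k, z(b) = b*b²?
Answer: -4185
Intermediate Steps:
z(b) = b³
w(k) = 5*k²
O(F) = 13/3 (O(F) = 4 - 1/(-3) = 4 - 1*(-⅓) = 4 + ⅓ = 13/3)
W(r, C) = 0 (W(r, C) = -6 + 2*(-1 + 2*2) = -6 + 2*(-1 + 4) = -6 + 2*3 = -6 + 6 = 0)
W(w(1)*(z(1) + O(2)), -3) - 4185 = 0 - 4185 = -4185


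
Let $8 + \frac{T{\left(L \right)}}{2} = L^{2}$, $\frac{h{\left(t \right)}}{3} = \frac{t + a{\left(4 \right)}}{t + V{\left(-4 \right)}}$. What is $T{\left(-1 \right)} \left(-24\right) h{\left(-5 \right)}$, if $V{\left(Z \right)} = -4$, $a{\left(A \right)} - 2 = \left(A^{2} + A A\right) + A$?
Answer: $-3696$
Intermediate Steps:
$a{\left(A \right)} = 2 + A + 2 A^{2}$ ($a{\left(A \right)} = 2 + \left(\left(A^{2} + A A\right) + A\right) = 2 + \left(\left(A^{2} + A^{2}\right) + A\right) = 2 + \left(2 A^{2} + A\right) = 2 + \left(A + 2 A^{2}\right) = 2 + A + 2 A^{2}$)
$h{\left(t \right)} = \frac{3 \left(38 + t\right)}{-4 + t}$ ($h{\left(t \right)} = 3 \frac{t + \left(2 + 4 + 2 \cdot 4^{2}\right)}{t - 4} = 3 \frac{t + \left(2 + 4 + 2 \cdot 16\right)}{-4 + t} = 3 \frac{t + \left(2 + 4 + 32\right)}{-4 + t} = 3 \frac{t + 38}{-4 + t} = 3 \frac{38 + t}{-4 + t} = \frac{3 \left(38 + t\right)}{-4 + t}$)
$T{\left(L \right)} = -16 + 2 L^{2}$
$T{\left(-1 \right)} \left(-24\right) h{\left(-5 \right)} = \left(-16 + 2 \left(-1\right)^{2}\right) \left(-24\right) \frac{3 \left(38 - 5\right)}{-4 - 5} = \left(-16 + 2 \cdot 1\right) \left(-24\right) 3 \frac{1}{-9} \cdot 33 = \left(-16 + 2\right) \left(-24\right) 3 \left(- \frac{1}{9}\right) 33 = \left(-14\right) \left(-24\right) \left(-11\right) = 336 \left(-11\right) = -3696$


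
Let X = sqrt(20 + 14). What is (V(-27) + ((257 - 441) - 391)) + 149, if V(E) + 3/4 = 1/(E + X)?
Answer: -1186473/2780 - sqrt(34)/695 ≈ -426.80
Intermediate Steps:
X = sqrt(34) ≈ 5.8309
V(E) = -3/4 + 1/(E + sqrt(34))
(V(-27) + ((257 - 441) - 391)) + 149 = ((4 - 3*(-27) - 3*sqrt(34))/(4*(-27 + sqrt(34))) + ((257 - 441) - 391)) + 149 = ((4 + 81 - 3*sqrt(34))/(4*(-27 + sqrt(34))) + (-184 - 391)) + 149 = ((85 - 3*sqrt(34))/(4*(-27 + sqrt(34))) - 575) + 149 = (-575 + (85 - 3*sqrt(34))/(4*(-27 + sqrt(34)))) + 149 = -426 + (85 - 3*sqrt(34))/(4*(-27 + sqrt(34)))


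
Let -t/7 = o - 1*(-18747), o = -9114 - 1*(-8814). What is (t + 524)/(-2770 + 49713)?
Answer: -128605/46943 ≈ -2.7396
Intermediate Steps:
o = -300 (o = -9114 + 8814 = -300)
t = -129129 (t = -7*(-300 - 1*(-18747)) = -7*(-300 + 18747) = -7*18447 = -129129)
(t + 524)/(-2770 + 49713) = (-129129 + 524)/(-2770 + 49713) = -128605/46943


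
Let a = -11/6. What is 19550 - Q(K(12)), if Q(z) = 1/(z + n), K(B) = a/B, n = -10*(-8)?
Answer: 112392878/5749 ≈ 19550.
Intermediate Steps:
n = 80
a = -11/6 (a = -11*1/6 = -11/6 ≈ -1.8333)
K(B) = -11/(6*B)
Q(z) = 1/(80 + z) (Q(z) = 1/(z + 80) = 1/(80 + z))
19550 - Q(K(12)) = 19550 - 1/(80 - 11/6/12) = 19550 - 1/(80 - 11/6*1/12) = 19550 - 1/(80 - 11/72) = 19550 - 1/5749/72 = 19550 - 1*72/5749 = 19550 - 72/5749 = 112392878/5749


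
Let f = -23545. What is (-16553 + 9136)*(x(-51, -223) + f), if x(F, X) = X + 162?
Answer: 175085702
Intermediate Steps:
x(F, X) = 162 + X
(-16553 + 9136)*(x(-51, -223) + f) = (-16553 + 9136)*((162 - 223) - 23545) = -7417*(-61 - 23545) = -7417*(-23606) = 175085702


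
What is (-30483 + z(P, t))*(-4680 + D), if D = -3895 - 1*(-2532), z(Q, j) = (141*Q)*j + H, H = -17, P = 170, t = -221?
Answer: 32196318410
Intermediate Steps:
z(Q, j) = -17 + 141*Q*j (z(Q, j) = (141*Q)*j - 17 = 141*Q*j - 17 = -17 + 141*Q*j)
D = -1363 (D = -3895 + 2532 = -1363)
(-30483 + z(P, t))*(-4680 + D) = (-30483 + (-17 + 141*170*(-221)))*(-4680 - 1363) = (-30483 + (-17 - 5297370))*(-6043) = (-30483 - 5297387)*(-6043) = -5327870*(-6043) = 32196318410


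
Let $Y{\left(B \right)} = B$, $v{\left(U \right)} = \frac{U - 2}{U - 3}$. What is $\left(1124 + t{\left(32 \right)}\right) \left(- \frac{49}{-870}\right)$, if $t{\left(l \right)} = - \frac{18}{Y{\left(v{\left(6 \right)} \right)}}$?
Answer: $\frac{108829}{1740} \approx 62.545$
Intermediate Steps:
$v{\left(U \right)} = \frac{-2 + U}{-3 + U}$
$t{\left(l \right)} = - \frac{27}{2}$ ($t{\left(l \right)} = - \frac{18}{\frac{1}{-3 + 6} \left(-2 + 6\right)} = - \frac{18}{\frac{1}{3} \cdot 4} = - \frac{18}{\frac{4}{3}} = \left(-18\right) \frac{3}{4} = - \frac{27}{2}$)
$\left(1124 + t{\left(32 \right)}\right) \left(- \frac{49}{-870}\right) = \left(1124 - \frac{27}{2}\right) \left(- \frac{49}{-870}\right) = \frac{2221 \left(\left(-49\right) \left(- \frac{1}{870}\right)\right)}{2} = \frac{2221}{2} \cdot \frac{49}{870} = \frac{108829}{1740}$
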